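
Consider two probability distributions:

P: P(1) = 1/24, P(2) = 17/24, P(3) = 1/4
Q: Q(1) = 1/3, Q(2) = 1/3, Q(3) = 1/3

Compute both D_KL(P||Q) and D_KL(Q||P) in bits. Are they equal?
D_KL(P||Q) = 0.5415 bits, D_KL(Q||P) = 0.7759 bits. No, they are not equal.

D_KL(P||Q) = Σ P(x) log₂(P(x)/Q(x))

Computing term by term:
  P(1)·log₂(P(1)/Q(1)) = (1/24)·log₂((1/24)/(1/3)) = -0.12500
  P(2)·log₂(P(2)/Q(2)) = (17/24)·log₂((17/24)/(1/3)) = 0.77029
  P(3)·log₂(P(3)/Q(3)) = (1/4)·log₂((1/4)/(1/3)) = -0.10376

D_KL(P||Q) = -0.12500 + 0.77029 - 0.10376 = 0.54153 ≈ 0.5415 bits

D_KL(Q||P) = Σ Q(x) log₂(Q(x)/P(x))

Computing term by term:
  Q(1)·log₂(Q(1)/P(1)) = (1/3)·log₂((1/3)/(1/24)) = 1.00000
  Q(2)·log₂(Q(2)/P(2)) = (1/3)·log₂((1/3)/(17/24)) = -0.36249
  Q(3)·log₂(Q(3)/P(3)) = (1/3)·log₂((1/3)/(1/4)) = 0.13835

D_KL(Q||P) = 1.00000 - 0.36249 + 0.13835 = 0.77586 ≈ 0.7759 bits

These are NOT equal (difference: 0.2344 bits). KL divergence is asymmetric: D_KL(P||Q) ≠ D_KL(Q||P) in general.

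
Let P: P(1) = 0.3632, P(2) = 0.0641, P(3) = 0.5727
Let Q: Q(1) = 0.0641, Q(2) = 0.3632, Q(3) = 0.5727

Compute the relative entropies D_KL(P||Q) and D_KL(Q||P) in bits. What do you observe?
D_KL(P||Q) = 0.7485 bits, D_KL(Q||P) = 0.7485 bits. The two directions give the same value here, because Q is a self-inverse relabeling of P; in general KL divergence is asymmetric.

D_KL(P||Q) = Σ P(x) log₂(P(x)/Q(x))

Computing term by term:
  P(1)·log₂(P(1)/Q(1)) = 0.3632·log₂(0.3632/0.0641) = 0.90886
  P(2)·log₂(P(2)/Q(2)) = 0.0641·log₂(0.0641/0.3632) = -0.16040
  P(3)·log₂(P(3)/Q(3)) = 0.5727·log₂(0.5727/0.5727) = 0.00000

D_KL(P||Q) = 0.90886 - 0.16040 + 0.00000 = 0.74846 ≈ 0.7485 bits

D_KL(Q||P) = Σ Q(x) log₂(Q(x)/P(x))

Computing term by term:
  Q(1)·log₂(Q(1)/P(1)) = 0.0641·log₂(0.0641/0.3632) = -0.16040
  Q(2)·log₂(Q(2)/P(2)) = 0.3632·log₂(0.3632/0.0641) = 0.90886
  Q(3)·log₂(Q(3)/P(3)) = 0.5727·log₂(0.5727/0.5727) = 0.00000

D_KL(Q||P) = -0.16040 + 0.90886 + 0.00000 = 0.74846 ≈ 0.7485 bits

These ARE equal here. Q is P with outcomes relabeled (Q(1) = P(2), Q(2) = P(1)) by a relabeling that is its own inverse, so the two sums contain exactly the same terms in a different order. This is a special case — KL divergence is not symmetric in general: D_KL(P||Q) ≠ D_KL(Q||P) for most P, Q.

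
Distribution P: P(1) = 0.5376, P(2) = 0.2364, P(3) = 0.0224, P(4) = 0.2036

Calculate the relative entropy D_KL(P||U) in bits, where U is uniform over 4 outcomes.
0.4365 bits

U(i) = 1/4 for all i

D_KL(P||U) = Σ P(x) log₂(P(x) / (1/4))
           = Σ P(x) log₂(P(x)) + log₂(4)
           = log₂(4) - H(P)

H(P) = -Σ P(x) log₂(P(x)):
  -P(1)·log₂(P(1)) = -(0.5376)·log₂(0.5376) = 0.48136
  -P(2)·log₂(P(2)) = -(0.2364)·log₂(0.2364) = 0.49188
  -P(3)·log₂(P(3)) = -(0.0224)·log₂(0.0224) = 0.12276
  -P(4)·log₂(P(4)) = -(0.2036)·log₂(0.2036) = 0.46750
H(P) = 0.48136 + 0.49188 + 0.12276 + 0.46750 = 1.56350 bits

log₂(4) = 2.00000 bits

D_KL(P||U) = 2.00000 - 1.56350 = 0.43650 ≈ 0.4365 bits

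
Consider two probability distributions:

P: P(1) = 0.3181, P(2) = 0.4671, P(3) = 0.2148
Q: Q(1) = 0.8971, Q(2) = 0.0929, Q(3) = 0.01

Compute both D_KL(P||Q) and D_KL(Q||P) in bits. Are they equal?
D_KL(P||Q) = 1.5630 bits, D_KL(Q||P) = 1.0812 bits. No, they are not equal.

D_KL(P||Q) = Σ P(x) log₂(P(x)/Q(x))

Computing term by term:
  P(1)·log₂(P(1)/Q(1)) = 0.3181·log₂(0.3181/0.8971) = -0.47581
  P(2)·log₂(P(2)/Q(2)) = 0.4671·log₂(0.4671/0.0929) = 1.08833
  P(3)·log₂(P(3)/Q(3)) = 0.2148·log₂(0.2148/0.01) = 0.95047

D_KL(P||Q) = -0.47581 + 1.08833 + 0.95047 = 1.56299 ≈ 1.5630 bits

D_KL(Q||P) = Σ Q(x) log₂(Q(x)/P(x))

Computing term by term:
  Q(1)·log₂(Q(1)/P(1)) = 0.8971·log₂(0.8971/0.3181) = 1.34187
  Q(2)·log₂(Q(2)/P(2)) = 0.0929·log₂(0.0929/0.4671) = -0.21646
  Q(3)·log₂(Q(3)/P(3)) = 0.01·log₂(0.01/0.2148) = -0.04425

D_KL(Q||P) = 1.34187 - 0.21646 - 0.04425 = 1.08116 ≈ 1.0812 bits

These are NOT equal (difference: 0.4818 bits). KL divergence is asymmetric: D_KL(P||Q) ≠ D_KL(Q||P) in general.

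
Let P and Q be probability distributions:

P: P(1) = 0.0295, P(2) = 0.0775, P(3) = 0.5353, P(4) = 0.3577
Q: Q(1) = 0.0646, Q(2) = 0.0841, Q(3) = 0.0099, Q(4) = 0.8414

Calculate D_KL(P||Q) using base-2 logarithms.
2.5977 bits

D_KL(P||Q) = Σ P(x) log₂(P(x)/Q(x))

Computing term by term:
  P(1)·log₂(P(1)/Q(1)) = 0.0295·log₂(0.0295/0.0646) = -0.03336
  P(2)·log₂(P(2)/Q(2)) = 0.0775·log₂(0.0775/0.0841) = -0.00914
  P(3)·log₂(P(3)/Q(3)) = 0.5353·log₂(0.5353/0.0099) = 3.08160
  P(4)·log₂(P(4)/Q(4)) = 0.3577·log₂(0.3577/0.8414) = -0.44142

D_KL(P||Q) = -0.03336 - 0.00914 + 3.08160 - 0.44142 = 2.59768 ≈ 2.5977 bits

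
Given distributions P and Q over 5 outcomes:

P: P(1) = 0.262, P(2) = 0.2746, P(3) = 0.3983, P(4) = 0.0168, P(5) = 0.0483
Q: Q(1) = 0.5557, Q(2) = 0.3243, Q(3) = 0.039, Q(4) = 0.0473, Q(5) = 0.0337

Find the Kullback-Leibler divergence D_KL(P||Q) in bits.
0.9851 bits

D_KL(P||Q) = Σ P(x) log₂(P(x)/Q(x))

Computing term by term:
  P(1)·log₂(P(1)/Q(1)) = 0.262·log₂(0.262/0.5557) = -0.28420
  P(2)·log₂(P(2)/Q(2)) = 0.2746·log₂(0.2746/0.3243) = -0.06590
  P(3)·log₂(P(3)/Q(3)) = 0.3983·log₂(0.3983/0.039) = 1.33522
  P(4)·log₂(P(4)/Q(4)) = 0.0168·log₂(0.0168/0.0473) = -0.02509
  P(5)·log₂(P(5)/Q(5)) = 0.0483·log₂(0.0483/0.0337) = 0.02508

D_KL(P||Q) = -0.28420 - 0.06590 + 1.33522 - 0.02509 + 0.02508 = 0.98511 ≈ 0.9851 bits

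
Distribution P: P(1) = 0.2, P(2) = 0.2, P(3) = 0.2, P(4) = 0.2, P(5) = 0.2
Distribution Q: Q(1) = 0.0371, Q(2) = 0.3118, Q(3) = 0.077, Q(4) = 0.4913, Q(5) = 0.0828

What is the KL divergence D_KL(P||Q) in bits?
0.6285 bits

D_KL(P||Q) = Σ P(x) log₂(P(x)/Q(x))

Computing term by term:
  P(1)·log₂(P(1)/Q(1)) = 0.2·log₂(0.2/0.0371) = 0.48610
  P(2)·log₂(P(2)/Q(2)) = 0.2·log₂(0.2/0.3118) = -0.12812
  P(3)·log₂(P(3)/Q(3)) = 0.2·log₂(0.2/0.077) = 0.27541
  P(4)·log₂(P(4)/Q(4)) = 0.2·log₂(0.2/0.4913) = -0.25932
  P(5)·log₂(P(5)/Q(5)) = 0.2·log₂(0.2/0.0828) = 0.25446

D_KL(P||Q) = 0.48610 - 0.12812 + 0.27541 - 0.25932 + 0.25446 = 0.62853 ≈ 0.6285 bits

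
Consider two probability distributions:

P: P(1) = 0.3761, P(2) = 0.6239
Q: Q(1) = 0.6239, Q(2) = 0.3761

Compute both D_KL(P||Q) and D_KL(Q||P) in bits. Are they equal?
D_KL(P||Q) = 0.1809 bits, D_KL(Q||P) = 0.1809 bits. Yes, in this case they are equal (although KL divergence is not symmetric in general).

D_KL(P||Q) = Σ P(x) log₂(P(x)/Q(x))

Computing term by term:
  P(1)·log₂(P(1)/Q(1)) = 0.3761·log₂(0.3761/0.6239) = -0.27463
  P(2)·log₂(P(2)/Q(2)) = 0.6239·log₂(0.6239/0.3761) = 0.45557

D_KL(P||Q) = -0.27463 + 0.45557 = 0.18094 ≈ 0.1809 bits

D_KL(Q||P) = Σ Q(x) log₂(Q(x)/P(x))

Computing term by term:
  Q(1)·log₂(Q(1)/P(1)) = 0.6239·log₂(0.6239/0.3761) = 0.45557
  Q(2)·log₂(Q(2)/P(2)) = 0.3761·log₂(0.3761/0.6239) = -0.27463

D_KL(Q||P) = 0.45557 - 0.27463 = 0.18094 ≈ 0.1809 bits

These ARE equal here. Q is P with outcomes relabeled (Q(1) = P(2), Q(2) = P(1)) by a relabeling that is its own inverse, so the two sums contain exactly the same terms in a different order. This is a special case — KL divergence is not symmetric in general: D_KL(P||Q) ≠ D_KL(Q||P) for most P, Q.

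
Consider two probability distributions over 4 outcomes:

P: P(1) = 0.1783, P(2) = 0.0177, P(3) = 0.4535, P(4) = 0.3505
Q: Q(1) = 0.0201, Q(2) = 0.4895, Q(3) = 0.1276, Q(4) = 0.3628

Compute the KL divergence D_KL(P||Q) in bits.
1.2889 bits

D_KL(P||Q) = Σ P(x) log₂(P(x)/Q(x))

Computing term by term:
  P(1)·log₂(P(1)/Q(1)) = 0.1783·log₂(0.1783/0.0201) = 0.56147
  P(2)·log₂(P(2)/Q(2)) = 0.0177·log₂(0.0177/0.4895) = -0.08477
  P(3)·log₂(P(3)/Q(3)) = 0.4535·log₂(0.4535/0.1276) = 0.82967
  P(4)·log₂(P(4)/Q(4)) = 0.3505·log₂(0.3505/0.3628) = -0.01744

D_KL(P||Q) = 0.56147 - 0.08477 + 0.82967 - 0.01744 = 1.28893 ≈ 1.2889 bits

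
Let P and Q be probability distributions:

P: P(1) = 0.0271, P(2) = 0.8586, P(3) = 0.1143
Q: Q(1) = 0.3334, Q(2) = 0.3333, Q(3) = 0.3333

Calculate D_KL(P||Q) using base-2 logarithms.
0.8975 bits

D_KL(P||Q) = Σ P(x) log₂(P(x)/Q(x))

Computing term by term:
  P(1)·log₂(P(1)/Q(1)) = 0.0271·log₂(0.0271/0.3334) = -0.09813
  P(2)·log₂(P(2)/Q(2)) = 0.8586·log₂(0.8586/0.3333) = 1.17213
  P(3)·log₂(P(3)/Q(3)) = 0.1143·log₂(0.1143/0.3333) = -0.17648

D_KL(P||Q) = -0.09813 + 1.17213 - 0.17648 = 0.89752 ≈ 0.8975 bits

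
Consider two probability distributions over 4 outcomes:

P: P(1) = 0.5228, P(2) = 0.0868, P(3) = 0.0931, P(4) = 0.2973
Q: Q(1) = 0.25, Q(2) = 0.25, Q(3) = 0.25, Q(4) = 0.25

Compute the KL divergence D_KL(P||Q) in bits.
0.3656 bits

D_KL(P||Q) = Σ P(x) log₂(P(x)/Q(x))

Computing term by term:
  P(1)·log₂(P(1)/Q(1)) = 0.5228·log₂(0.5228/0.25) = 0.55643
  P(2)·log₂(P(2)/Q(2)) = 0.0868·log₂(0.0868/0.25) = -0.13247
  P(3)·log₂(P(3)/Q(3)) = 0.0931·log₂(0.0931/0.25) = -0.13267
  P(4)·log₂(P(4)/Q(4)) = 0.2973·log₂(0.2973/0.25) = 0.07432

D_KL(P||Q) = 0.55643 - 0.13247 - 0.13267 + 0.07432 = 0.36561 ≈ 0.3656 bits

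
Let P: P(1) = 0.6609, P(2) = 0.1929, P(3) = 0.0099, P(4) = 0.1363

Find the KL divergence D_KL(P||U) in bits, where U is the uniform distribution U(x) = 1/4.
0.6894 bits

U(i) = 1/4 for all i

D_KL(P||U) = Σ P(x) log₂(P(x) / (1/4))
           = Σ P(x) log₂(P(x)) + log₂(4)
           = log₂(4) - H(P)

H(P) = -Σ P(x) log₂(P(x)):
  -P(1)·log₂(P(1)) = -(0.6609)·log₂(0.6609) = 0.39489
  -P(2)·log₂(P(2)) = -(0.1929)·log₂(0.1929) = 0.45796
  -P(3)·log₂(P(3)) = -(0.0099)·log₂(0.0099) = 0.06592
  -P(4)·log₂(P(4)) = -(0.1363)·log₂(0.1363) = 0.39188
H(P) = 0.39489 + 0.45796 + 0.06592 + 0.39188 = 1.31065 bits

log₂(4) = 2.00000 bits

D_KL(P||U) = 2.00000 - 1.31065 = 0.68935 ≈ 0.6894 bits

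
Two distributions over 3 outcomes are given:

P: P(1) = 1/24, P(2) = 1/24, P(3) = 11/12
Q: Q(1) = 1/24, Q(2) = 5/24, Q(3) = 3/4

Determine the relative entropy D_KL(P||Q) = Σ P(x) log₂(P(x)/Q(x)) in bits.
0.1686 bits

D_KL(P||Q) = Σ P(x) log₂(P(x)/Q(x))

Computing term by term:
  P(1)·log₂(P(1)/Q(1)) = (1/24)·log₂((1/24)/(1/24)) = 0.00000
  P(2)·log₂(P(2)/Q(2)) = (1/24)·log₂((1/24)/(5/24)) = -0.09675
  P(3)·log₂(P(3)/Q(3)) = (11/12)·log₂((11/12)/(3/4)) = 0.26538

D_KL(P||Q) = 0.00000 - 0.09675 + 0.26538 = 0.16863 ≈ 0.1686 bits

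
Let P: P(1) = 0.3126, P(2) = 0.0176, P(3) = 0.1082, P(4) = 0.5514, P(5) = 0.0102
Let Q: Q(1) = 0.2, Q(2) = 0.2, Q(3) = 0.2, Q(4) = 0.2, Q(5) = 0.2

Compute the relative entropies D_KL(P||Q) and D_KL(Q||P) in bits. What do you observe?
D_KL(P||Q) = 0.8068 bits, D_KL(Q||P) = 1.3157 bits. The two directions give different values (D_KL(Q||P) exceeds D_KL(P||Q) by 0.5089 bits): KL divergence is asymmetric.

D_KL(P||Q) = Σ P(x) log₂(P(x)/Q(x))

Computing term by term:
  P(1)·log₂(P(1)/Q(1)) = 0.3126·log₂(0.3126/0.2) = 0.20141
  P(2)·log₂(P(2)/Q(2)) = 0.0176·log₂(0.0176/0.2) = -0.06171
  P(3)·log₂(P(3)/Q(3)) = 0.1082·log₂(0.1082/0.2) = -0.09590
  P(4)·log₂(P(4)/Q(4)) = 0.5514·log₂(0.5514/0.2) = 0.80675
  P(5)·log₂(P(5)/Q(5)) = 0.0102·log₂(0.0102/0.2) = -0.04379

D_KL(P||Q) = 0.20141 - 0.06171 - 0.09590 + 0.80675 - 0.04379 = 0.80676 ≈ 0.8068 bits

D_KL(Q||P) = Σ Q(x) log₂(Q(x)/P(x))

Computing term by term:
  Q(1)·log₂(Q(1)/P(1)) = 0.2·log₂(0.2/0.3126) = -0.12886
  Q(2)·log₂(Q(2)/P(2)) = 0.2·log₂(0.2/0.0176) = 0.70127
  Q(3)·log₂(Q(3)/P(3)) = 0.2·log₂(0.2/0.1082) = 0.17726
  Q(4)·log₂(Q(4)/P(4)) = 0.2·log₂(0.2/0.5514) = -0.29262
  Q(5)·log₂(Q(5)/P(5)) = 0.2·log₂(0.2/0.0102) = 0.85867

D_KL(Q||P) = -0.12886 + 0.70127 + 0.17726 - 0.29262 + 0.85867 = 1.31572 ≈ 1.3157 bits

These are NOT equal (difference: 0.5089 bits). KL divergence is asymmetric: D_KL(P||Q) ≠ D_KL(Q||P) in general.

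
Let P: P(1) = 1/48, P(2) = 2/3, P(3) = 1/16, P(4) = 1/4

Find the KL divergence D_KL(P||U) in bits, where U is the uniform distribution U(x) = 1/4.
0.7437 bits

U(i) = 1/4 for all i

D_KL(P||U) = Σ P(x) log₂(P(x) / (1/4))
           = Σ P(x) log₂(P(x)) + log₂(4)
           = log₂(4) - H(P)

H(P) = -Σ P(x) log₂(P(x)):
  -P(1)·log₂(P(1)) = -(1/48)·log₂(1/48) = 0.11635
  -P(2)·log₂(P(2)) = -(2/3)·log₂(2/3) = 0.38998
  -P(3)·log₂(P(3)) = -(1/16)·log₂(1/16) = 0.25000
  -P(4)·log₂(P(4)) = -(1/4)·log₂(1/4) = 0.50000
H(P) = 0.11635 + 0.38998 + 0.25000 + 0.50000 = 1.25633 bits

log₂(4) = 2.00000 bits

D_KL(P||U) = 2.00000 - 1.25633 = 0.74367 ≈ 0.7437 bits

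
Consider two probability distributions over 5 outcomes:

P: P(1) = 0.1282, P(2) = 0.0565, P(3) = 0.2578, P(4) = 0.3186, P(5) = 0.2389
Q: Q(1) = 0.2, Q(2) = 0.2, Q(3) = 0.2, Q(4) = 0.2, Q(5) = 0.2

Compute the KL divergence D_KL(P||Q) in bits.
0.1844 bits

D_KL(P||Q) = Σ P(x) log₂(P(x)/Q(x))

Computing term by term:
  P(1)·log₂(P(1)/Q(1)) = 0.1282·log₂(0.1282/0.2) = -0.08225
  P(2)·log₂(P(2)/Q(2)) = 0.0565·log₂(0.0565/0.2) = -0.10304
  P(3)·log₂(P(3)/Q(3)) = 0.2578·log₂(0.2578/0.2) = 0.09442
  P(4)·log₂(P(4)/Q(4)) = 0.3186·log₂(0.3186/0.2) = 0.21402
  P(5)·log₂(P(5)/Q(5)) = 0.2389·log₂(0.2389/0.2) = 0.06126

D_KL(P||Q) = -0.08225 - 0.10304 + 0.09442 + 0.21402 + 0.06126 = 0.18441 ≈ 0.1844 bits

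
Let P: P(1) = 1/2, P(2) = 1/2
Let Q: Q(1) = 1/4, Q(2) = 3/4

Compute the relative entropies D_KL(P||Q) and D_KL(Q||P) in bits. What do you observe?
D_KL(P||Q) = 0.2075 bits, D_KL(Q||P) = 0.1887 bits. The two directions give different values (D_KL(P||Q) exceeds D_KL(Q||P) by 0.0188 bits): KL divergence is asymmetric.

D_KL(P||Q) = Σ P(x) log₂(P(x)/Q(x))

Computing term by term:
  P(1)·log₂(P(1)/Q(1)) = (1/2)·log₂((1/2)/(1/4)) = 0.50000
  P(2)·log₂(P(2)/Q(2)) = (1/2)·log₂((1/2)/(3/4)) = -0.29248

D_KL(P||Q) = 0.50000 - 0.29248 = 0.20752 ≈ 0.2075 bits

D_KL(Q||P) = Σ Q(x) log₂(Q(x)/P(x))

Computing term by term:
  Q(1)·log₂(Q(1)/P(1)) = (1/4)·log₂((1/4)/(1/2)) = -0.25000
  Q(2)·log₂(Q(2)/P(2)) = (3/4)·log₂((3/4)/(1/2)) = 0.43872

D_KL(Q||P) = -0.25000 + 0.43872 = 0.18872 ≈ 0.1887 bits

These are NOT equal (difference: 0.0188 bits). KL divergence is asymmetric: D_KL(P||Q) ≠ D_KL(Q||P) in general.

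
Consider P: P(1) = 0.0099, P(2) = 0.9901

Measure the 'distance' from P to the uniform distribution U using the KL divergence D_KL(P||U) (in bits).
0.9199 bits

U(i) = 1/2 for all i

D_KL(P||U) = Σ P(x) log₂(P(x) / (1/2))
           = Σ P(x) log₂(P(x)) + log₂(2)
           = log₂(2) - H(P)

H(P) = -Σ P(x) log₂(P(x)):
  -P(1)·log₂(P(1)) = -(0.0099)·log₂(0.0099) = 0.06592
  -P(2)·log₂(P(2)) = -(0.9901)·log₂(0.9901) = 0.01421
H(P) = 0.06592 + 0.01421 = 0.08013 bits

log₂(2) = 1.00000 bits

D_KL(P||U) = 1.00000 - 0.08013 = 0.91987 ≈ 0.9199 bits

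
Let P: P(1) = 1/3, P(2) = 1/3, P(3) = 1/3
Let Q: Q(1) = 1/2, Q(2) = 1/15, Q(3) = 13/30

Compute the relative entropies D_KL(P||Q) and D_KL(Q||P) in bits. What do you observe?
D_KL(P||Q) = 0.4528 bits, D_KL(Q||P) = 0.3017 bits. The two directions give different values (D_KL(P||Q) exceeds D_KL(Q||P) by 0.1511 bits): KL divergence is asymmetric.

D_KL(P||Q) = Σ P(x) log₂(P(x)/Q(x))

Computing term by term:
  P(1)·log₂(P(1)/Q(1)) = (1/3)·log₂((1/3)/(1/2)) = -0.19499
  P(2)·log₂(P(2)/Q(2)) = (1/3)·log₂((1/3)/(1/15)) = 0.77398
  P(3)·log₂(P(3)/Q(3)) = (1/3)·log₂((1/3)/(13/30)) = -0.12617

D_KL(P||Q) = -0.19499 + 0.77398 - 0.12617 = 0.45282 ≈ 0.4528 bits

D_KL(Q||P) = Σ Q(x) log₂(Q(x)/P(x))

Computing term by term:
  Q(1)·log₂(Q(1)/P(1)) = (1/2)·log₂((1/2)/(1/3)) = 0.29248
  Q(2)·log₂(Q(2)/P(2)) = (1/15)·log₂((1/15)/(1/3)) = -0.15480
  Q(3)·log₂(Q(3)/P(3)) = (13/30)·log₂((13/30)/(1/3)) = 0.16402

D_KL(Q||P) = 0.29248 - 0.15480 + 0.16402 = 0.30170 ≈ 0.3017 bits

These are NOT equal (difference: 0.1511 bits). KL divergence is asymmetric: D_KL(P||Q) ≠ D_KL(Q||P) in general.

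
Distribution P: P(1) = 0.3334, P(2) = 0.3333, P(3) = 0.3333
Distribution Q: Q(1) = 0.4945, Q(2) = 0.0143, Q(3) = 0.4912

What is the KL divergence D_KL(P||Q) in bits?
1.1380 bits

D_KL(P||Q) = Σ P(x) log₂(P(x)/Q(x))

Computing term by term:
  P(1)·log₂(P(1)/Q(1)) = 0.3334·log₂(0.3334/0.4945) = -0.18961
  P(2)·log₂(P(2)/Q(2)) = 0.3333·log₂(0.3333/0.0143) = 1.51409
  P(3)·log₂(P(3)/Q(3)) = 0.3333·log₂(0.3333/0.4912) = -0.18648

D_KL(P||Q) = -0.18961 + 1.51409 - 0.18648 = 1.13800 ≈ 1.1380 bits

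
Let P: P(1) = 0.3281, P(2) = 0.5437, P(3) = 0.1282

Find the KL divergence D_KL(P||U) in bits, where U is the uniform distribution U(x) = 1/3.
0.1995 bits

U(i) = 1/3 for all i

D_KL(P||U) = Σ P(x) log₂(P(x) / (1/3))
           = Σ P(x) log₂(P(x)) + log₂(3)
           = log₂(3) - H(P)

H(P) = -Σ P(x) log₂(P(x)):
  -P(1)·log₂(P(1)) = -(0.3281)·log₂(0.3281) = 0.52752
  -P(2)·log₂(P(2)) = -(0.5437)·log₂(0.5437) = 0.47798
  -P(3)·log₂(P(3)) = -(0.1282)·log₂(0.1282) = 0.37992
H(P) = 0.52752 + 0.47798 + 0.37992 = 1.38542 bits

log₂(3) = 1.58496 bits

D_KL(P||U) = 1.58496 - 1.38542 = 0.19954 ≈ 0.1995 bits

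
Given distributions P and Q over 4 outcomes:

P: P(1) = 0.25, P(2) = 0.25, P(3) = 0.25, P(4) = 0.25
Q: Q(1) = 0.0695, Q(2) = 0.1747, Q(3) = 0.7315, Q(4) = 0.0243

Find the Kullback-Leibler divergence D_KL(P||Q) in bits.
1.0445 bits

D_KL(P||Q) = Σ P(x) log₂(P(x)/Q(x))

Computing term by term:
  P(1)·log₂(P(1)/Q(1)) = 0.25·log₂(0.25/0.0695) = 0.46171
  P(2)·log₂(P(2)/Q(2)) = 0.25·log₂(0.25/0.1747) = 0.12926
  P(3)·log₂(P(3)/Q(3)) = 0.25·log₂(0.25/0.7315) = -0.38723
  P(4)·log₂(P(4)/Q(4)) = 0.25·log₂(0.25/0.0243) = 0.84072

D_KL(P||Q) = 0.46171 + 0.12926 - 0.38723 + 0.84072 = 1.04446 ≈ 1.0445 bits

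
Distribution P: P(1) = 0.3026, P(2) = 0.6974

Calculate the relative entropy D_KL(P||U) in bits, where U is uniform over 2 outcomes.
0.1156 bits

U(i) = 1/2 for all i

D_KL(P||U) = Σ P(x) log₂(P(x) / (1/2))
           = Σ P(x) log₂(P(x)) + log₂(2)
           = log₂(2) - H(P)

H(P) = -Σ P(x) log₂(P(x)):
  -P(1)·log₂(P(1)) = -(0.3026)·log₂(0.3026) = 0.52184
  -P(2)·log₂(P(2)) = -(0.6974)·log₂(0.6974) = 0.36261
H(P) = 0.52184 + 0.36261 = 0.88445 bits

log₂(2) = 1.00000 bits

D_KL(P||U) = 1.00000 - 0.88445 = 0.11555 ≈ 0.1156 bits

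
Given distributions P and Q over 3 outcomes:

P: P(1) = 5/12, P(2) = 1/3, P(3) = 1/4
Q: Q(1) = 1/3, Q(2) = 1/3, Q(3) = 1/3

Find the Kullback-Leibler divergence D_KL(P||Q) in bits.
0.0304 bits

D_KL(P||Q) = Σ P(x) log₂(P(x)/Q(x))

Computing term by term:
  P(1)·log₂(P(1)/Q(1)) = (5/12)·log₂((5/12)/(1/3)) = 0.13414
  P(2)·log₂(P(2)/Q(2)) = (1/3)·log₂((1/3)/(1/3)) = 0.00000
  P(3)·log₂(P(3)/Q(3)) = (1/4)·log₂((1/4)/(1/3)) = -0.10376

D_KL(P||Q) = 0.13414 + 0.00000 - 0.10376 = 0.03038 ≈ 0.0304 bits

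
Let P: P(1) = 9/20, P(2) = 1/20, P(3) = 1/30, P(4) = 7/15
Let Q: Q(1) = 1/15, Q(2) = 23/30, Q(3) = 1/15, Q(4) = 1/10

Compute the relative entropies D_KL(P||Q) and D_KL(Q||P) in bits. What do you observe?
D_KL(P||Q) = 2.0466 bits, D_KL(Q||P) = 2.6804 bits. The two directions give different values (D_KL(Q||P) exceeds D_KL(P||Q) by 0.6338 bits): KL divergence is asymmetric.

D_KL(P||Q) = Σ P(x) log₂(P(x)/Q(x))

Computing term by term:
  P(1)·log₂(P(1)/Q(1)) = (9/20)·log₂((9/20)/(1/15)) = 1.23970
  P(2)·log₂(P(2)/Q(2)) = (1/20)·log₂((1/20)/(23/30)) = -0.19693
  P(3)·log₂(P(3)/Q(3)) = (1/30)·log₂((1/30)/(1/15)) = -0.03333
  P(4)·log₂(P(4)/Q(4)) = (7/15)·log₂((7/15)/(1/10)) = 1.03712

D_KL(P||Q) = 1.23970 - 0.19693 - 0.03333 + 1.03712 = 2.04656 ≈ 2.0466 bits

D_KL(Q||P) = Σ Q(x) log₂(Q(x)/P(x))

Computing term by term:
  Q(1)·log₂(Q(1)/P(1)) = (1/15)·log₂((1/15)/(9/20)) = -0.18366
  Q(2)·log₂(Q(2)/P(2)) = (23/30)·log₂((23/30)/(1/20)) = 3.01959
  Q(3)·log₂(Q(3)/P(3)) = (1/15)·log₂((1/15)/(1/30)) = 0.06667
  Q(4)·log₂(Q(4)/P(4)) = (1/10)·log₂((1/10)/(7/15)) = -0.22224

D_KL(Q||P) = -0.18366 + 3.01959 + 0.06667 - 0.22224 = 2.68036 ≈ 2.6804 bits

These are NOT equal (difference: 0.6338 bits). KL divergence is asymmetric: D_KL(P||Q) ≠ D_KL(Q||P) in general.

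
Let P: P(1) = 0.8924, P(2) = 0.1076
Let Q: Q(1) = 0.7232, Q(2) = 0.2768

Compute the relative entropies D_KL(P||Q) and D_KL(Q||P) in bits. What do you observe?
D_KL(P||Q) = 0.1240 bits, D_KL(Q||P) = 0.1580 bits. The two directions give different values (D_KL(Q||P) exceeds D_KL(P||Q) by 0.0340 bits): KL divergence is asymmetric.

D_KL(P||Q) = Σ P(x) log₂(P(x)/Q(x))

Computing term by term:
  P(1)·log₂(P(1)/Q(1)) = 0.8924·log₂(0.8924/0.7232) = 0.27066
  P(2)·log₂(P(2)/Q(2)) = 0.1076·log₂(0.1076/0.2768) = -0.14668

D_KL(P||Q) = 0.27066 - 0.14668 = 0.12398 ≈ 0.1240 bits

D_KL(Q||P) = Σ Q(x) log₂(Q(x)/P(x))

Computing term by term:
  Q(1)·log₂(Q(1)/P(1)) = 0.7232·log₂(0.7232/0.8924) = -0.21934
  Q(2)·log₂(Q(2)/P(2)) = 0.2768·log₂(0.2768/0.1076) = 0.37732

D_KL(Q||P) = -0.21934 + 0.37732 = 0.15798 ≈ 0.1580 bits

These are NOT equal (difference: 0.0340 bits). KL divergence is asymmetric: D_KL(P||Q) ≠ D_KL(Q||P) in general.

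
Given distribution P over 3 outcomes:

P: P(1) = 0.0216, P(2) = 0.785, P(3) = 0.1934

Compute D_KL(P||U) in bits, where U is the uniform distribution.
0.7329 bits

U(i) = 1/3 for all i

D_KL(P||U) = Σ P(x) log₂(P(x) / (1/3))
           = Σ P(x) log₂(P(x)) + log₂(3)
           = log₂(3) - H(P)

H(P) = -Σ P(x) log₂(P(x)):
  -P(1)·log₂(P(1)) = -(0.0216)·log₂(0.0216) = 0.11951
  -P(2)·log₂(P(2)) = -(0.785)·log₂(0.785) = 0.27415
  -P(3)·log₂(P(3)) = -(0.1934)·log₂(0.1934) = 0.45842
H(P) = 0.11951 + 0.27415 + 0.45842 = 0.85208 bits

log₂(3) = 1.58496 bits

D_KL(P||U) = 1.58496 - 0.85208 = 0.73288 ≈ 0.7329 bits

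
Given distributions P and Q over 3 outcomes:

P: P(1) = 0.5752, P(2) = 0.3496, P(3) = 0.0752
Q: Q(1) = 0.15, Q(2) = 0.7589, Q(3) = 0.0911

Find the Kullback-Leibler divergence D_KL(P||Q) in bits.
0.7036 bits

D_KL(P||Q) = Σ P(x) log₂(P(x)/Q(x))

Computing term by term:
  P(1)·log₂(P(1)/Q(1)) = 0.5752·log₂(0.5752/0.15) = 1.11537
  P(2)·log₂(P(2)/Q(2)) = 0.3496·log₂(0.3496/0.7589) = -0.39092
  P(3)·log₂(P(3)/Q(3)) = 0.0752·log₂(0.0752/0.0911) = -0.02081

D_KL(P||Q) = 1.11537 - 0.39092 - 0.02081 = 0.70364 ≈ 0.7036 bits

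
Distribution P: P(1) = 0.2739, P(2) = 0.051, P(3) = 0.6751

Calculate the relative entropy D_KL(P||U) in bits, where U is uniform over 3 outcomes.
0.4716 bits

U(i) = 1/3 for all i

D_KL(P||U) = Σ P(x) log₂(P(x) / (1/3))
           = Σ P(x) log₂(P(x)) + log₂(3)
           = log₂(3) - H(P)

H(P) = -Σ P(x) log₂(P(x)):
  -P(1)·log₂(P(1)) = -(0.2739)·log₂(0.2739) = 0.51172
  -P(2)·log₂(P(2)) = -(0.051)·log₂(0.051) = 0.21896
  -P(3)·log₂(P(3)) = -(0.6751)·log₂(0.6751) = 0.38266
H(P) = 0.51172 + 0.21896 + 0.38266 = 1.11334 bits

log₂(3) = 1.58496 bits

D_KL(P||U) = 1.58496 - 1.11334 = 0.47162 ≈ 0.4716 bits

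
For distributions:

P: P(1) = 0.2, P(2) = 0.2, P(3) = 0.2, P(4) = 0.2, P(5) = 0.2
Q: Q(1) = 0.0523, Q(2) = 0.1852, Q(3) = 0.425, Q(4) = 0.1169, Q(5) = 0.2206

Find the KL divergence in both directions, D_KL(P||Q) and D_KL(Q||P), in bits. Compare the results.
D_KL(P||Q) = 0.3184 bits, D_KL(Q||P) = 0.2811 bits. D_KL(P||Q) is larger than D_KL(Q||P) by 0.0373 bits; the two directions differ.

D_KL(P||Q) = Σ P(x) log₂(P(x)/Q(x))

Computing term by term:
  P(1)·log₂(P(1)/Q(1)) = 0.2·log₂(0.2/0.0523) = 0.38702
  P(2)·log₂(P(2)/Q(2)) = 0.2·log₂(0.2/0.1852) = 0.02218
  P(3)·log₂(P(3)/Q(3)) = 0.2·log₂(0.2/0.425) = -0.21749
  P(4)·log₂(P(4)/Q(4)) = 0.2·log₂(0.2/0.1169) = 0.15495
  P(5)·log₂(P(5)/Q(5)) = 0.2·log₂(0.2/0.2206) = -0.02829

D_KL(P||Q) = 0.38702 + 0.02218 - 0.21749 + 0.15495 - 0.02829 = 0.31837 ≈ 0.3184 bits

D_KL(Q||P) = Σ Q(x) log₂(Q(x)/P(x))

Computing term by term:
  Q(1)·log₂(Q(1)/P(1)) = 0.0523·log₂(0.0523/0.2) = -0.10121
  Q(2)·log₂(Q(2)/P(2)) = 0.1852·log₂(0.1852/0.2) = -0.02054
  Q(3)·log₂(Q(3)/P(3)) = 0.425·log₂(0.425/0.2) = 0.46217
  Q(4)·log₂(Q(4)/P(4)) = 0.1169·log₂(0.1169/0.2) = -0.09057
  Q(5)·log₂(Q(5)/P(5)) = 0.2206·log₂(0.2206/0.2) = 0.03120

D_KL(Q||P) = -0.10121 - 0.02054 + 0.46217 - 0.09057 + 0.03120 = 0.28105 ≈ 0.2811 bits

These are NOT equal (difference: 0.0373 bits). KL divergence is asymmetric: D_KL(P||Q) ≠ D_KL(Q||P) in general.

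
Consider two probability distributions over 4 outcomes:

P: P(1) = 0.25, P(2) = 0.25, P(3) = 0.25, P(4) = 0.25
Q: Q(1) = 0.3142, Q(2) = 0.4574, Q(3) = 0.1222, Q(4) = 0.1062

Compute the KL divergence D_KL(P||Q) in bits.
0.2666 bits

D_KL(P||Q) = Σ P(x) log₂(P(x)/Q(x))

Computing term by term:
  P(1)·log₂(P(1)/Q(1)) = 0.25·log₂(0.25/0.3142) = -0.08244
  P(2)·log₂(P(2)/Q(2)) = 0.25·log₂(0.25/0.4574) = -0.21788
  P(3)·log₂(P(3)/Q(3)) = 0.25·log₂(0.25/0.1222) = 0.25817
  P(4)·log₂(P(4)/Q(4)) = 0.25·log₂(0.25/0.1062) = 0.30879

D_KL(P||Q) = -0.08244 - 0.21788 + 0.25817 + 0.30879 = 0.26664 ≈ 0.2666 bits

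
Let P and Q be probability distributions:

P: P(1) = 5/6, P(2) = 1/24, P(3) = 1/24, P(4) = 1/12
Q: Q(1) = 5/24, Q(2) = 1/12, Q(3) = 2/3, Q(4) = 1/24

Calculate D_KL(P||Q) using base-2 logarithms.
1.5417 bits

D_KL(P||Q) = Σ P(x) log₂(P(x)/Q(x))

Computing term by term:
  P(1)·log₂(P(1)/Q(1)) = (5/6)·log₂((5/6)/(5/24)) = 1.66667
  P(2)·log₂(P(2)/Q(2)) = (1/24)·log₂((1/24)/(1/12)) = -0.04167
  P(3)·log₂(P(3)/Q(3)) = (1/24)·log₂((1/24)/(2/3)) = -0.16667
  P(4)·log₂(P(4)/Q(4)) = (1/12)·log₂((1/12)/(1/24)) = 0.08333

D_KL(P||Q) = 1.66667 - 0.04167 - 0.16667 + 0.08333 = 1.54166 ≈ 1.5417 bits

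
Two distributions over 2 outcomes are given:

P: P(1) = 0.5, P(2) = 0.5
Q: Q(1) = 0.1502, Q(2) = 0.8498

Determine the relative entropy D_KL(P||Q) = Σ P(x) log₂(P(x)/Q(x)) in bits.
0.4849 bits

D_KL(P||Q) = Σ P(x) log₂(P(x)/Q(x))

Computing term by term:
  P(1)·log₂(P(1)/Q(1)) = 0.5·log₂(0.5/0.1502) = 0.86752
  P(2)·log₂(P(2)/Q(2)) = 0.5·log₂(0.5/0.8498) = -0.38260

D_KL(P||Q) = 0.86752 - 0.38260 = 0.48492 ≈ 0.4849 bits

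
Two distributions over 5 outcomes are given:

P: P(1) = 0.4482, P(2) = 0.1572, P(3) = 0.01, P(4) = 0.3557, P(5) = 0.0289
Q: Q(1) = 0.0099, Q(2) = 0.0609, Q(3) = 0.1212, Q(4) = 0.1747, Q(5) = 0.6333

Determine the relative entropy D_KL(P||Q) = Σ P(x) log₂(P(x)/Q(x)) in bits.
2.8806 bits

D_KL(P||Q) = Σ P(x) log₂(P(x)/Q(x))

Computing term by term:
  P(1)·log₂(P(1)/Q(1)) = 0.4482·log₂(0.4482/0.0099) = 2.46536
  P(2)·log₂(P(2)/Q(2)) = 0.1572·log₂(0.1572/0.0609) = 0.21506
  P(3)·log₂(P(3)/Q(3)) = 0.01·log₂(0.01/0.1212) = -0.03599
  P(4)·log₂(P(4)/Q(4)) = 0.3557·log₂(0.3557/0.1747) = 0.36487
  P(5)·log₂(P(5)/Q(5)) = 0.0289·log₂(0.0289/0.6333) = -0.12871

D_KL(P||Q) = 2.46536 + 0.21506 - 0.03599 + 0.36487 - 0.12871 = 2.88059 ≈ 2.8806 bits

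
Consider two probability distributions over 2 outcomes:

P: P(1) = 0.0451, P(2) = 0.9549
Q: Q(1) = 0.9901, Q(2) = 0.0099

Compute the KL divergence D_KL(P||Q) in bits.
6.0935 bits

D_KL(P||Q) = Σ P(x) log₂(P(x)/Q(x))

Computing term by term:
  P(1)·log₂(P(1)/Q(1)) = 0.0451·log₂(0.0451/0.9901) = -0.20098
  P(2)·log₂(P(2)/Q(2)) = 0.9549·log₂(0.9549/0.0099) = 6.29449

D_KL(P||Q) = -0.20098 + 6.29449 = 6.09351 ≈ 6.0935 bits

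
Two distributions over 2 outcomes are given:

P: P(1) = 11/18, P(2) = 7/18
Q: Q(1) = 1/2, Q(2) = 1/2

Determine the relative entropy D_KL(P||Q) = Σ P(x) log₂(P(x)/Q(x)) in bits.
0.0359 bits

D_KL(P||Q) = Σ P(x) log₂(P(x)/Q(x))

Computing term by term:
  P(1)·log₂(P(1)/Q(1)) = (11/18)·log₂((11/18)/(1/2)) = 0.17692
  P(2)·log₂(P(2)/Q(2)) = (7/18)·log₂((7/18)/(1/2)) = -0.14100

D_KL(P||Q) = 0.17692 - 0.14100 = 0.03592 ≈ 0.0359 bits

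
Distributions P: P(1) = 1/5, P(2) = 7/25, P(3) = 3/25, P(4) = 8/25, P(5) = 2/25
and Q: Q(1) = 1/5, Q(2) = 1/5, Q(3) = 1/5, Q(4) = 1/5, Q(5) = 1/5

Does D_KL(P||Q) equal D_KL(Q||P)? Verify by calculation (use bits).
D_KL(P||Q) = 0.1587 bits, D_KL(Q||P) = 0.1791 bits. No — D_KL(P||Q) ≠ D_KL(Q||P) for this pair.

D_KL(P||Q) = Σ P(x) log₂(P(x)/Q(x))

Computing term by term:
  P(1)·log₂(P(1)/Q(1)) = (1/5)·log₂((1/5)/(1/5)) = 0.00000
  P(2)·log₂(P(2)/Q(2)) = (7/25)·log₂((7/25)/(1/5)) = 0.13592
  P(3)·log₂(P(3)/Q(3)) = (3/25)·log₂((3/25)/(1/5)) = -0.08844
  P(4)·log₂(P(4)/Q(4)) = (8/25)·log₂((8/25)/(1/5)) = 0.21698
  P(5)·log₂(P(5)/Q(5)) = (2/25)·log₂((2/25)/(1/5)) = -0.10575

D_KL(P||Q) = 0.00000 + 0.13592 - 0.08844 + 0.21698 - 0.10575 = 0.15871 ≈ 0.1587 bits

D_KL(Q||P) = Σ Q(x) log₂(Q(x)/P(x))

Computing term by term:
  Q(1)·log₂(Q(1)/P(1)) = (1/5)·log₂((1/5)/(1/5)) = 0.00000
  Q(2)·log₂(Q(2)/P(2)) = (1/5)·log₂((1/5)/(7/25)) = -0.09709
  Q(3)·log₂(Q(3)/P(3)) = (1/5)·log₂((1/5)/(3/25)) = 0.14739
  Q(4)·log₂(Q(4)/P(4)) = (1/5)·log₂((1/5)/(8/25)) = -0.13561
  Q(5)·log₂(Q(5)/P(5)) = (1/5)·log₂((1/5)/(2/25)) = 0.26439

D_KL(Q||P) = 0.00000 - 0.09709 + 0.14739 - 0.13561 + 0.26439 = 0.17908 ≈ 0.1791 bits

These are NOT equal (difference: 0.0204 bits). KL divergence is asymmetric: D_KL(P||Q) ≠ D_KL(Q||P) in general.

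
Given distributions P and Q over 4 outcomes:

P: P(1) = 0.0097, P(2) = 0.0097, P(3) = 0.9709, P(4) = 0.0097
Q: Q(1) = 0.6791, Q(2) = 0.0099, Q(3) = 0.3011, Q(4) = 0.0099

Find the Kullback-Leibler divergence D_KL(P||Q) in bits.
1.5799 bits

D_KL(P||Q) = Σ P(x) log₂(P(x)/Q(x))

Computing term by term:
  P(1)·log₂(P(1)/Q(1)) = 0.0097·log₂(0.0097/0.6791) = -0.05946
  P(2)·log₂(P(2)/Q(2)) = 0.0097·log₂(0.0097/0.0099) = -0.00029
  P(3)·log₂(P(3)/Q(3)) = 0.9709·log₂(0.9709/0.3011) = 1.63993
  P(4)·log₂(P(4)/Q(4)) = 0.0097·log₂(0.0097/0.0099) = -0.00029

D_KL(P||Q) = -0.05946 - 0.00029 + 1.63993 - 0.00029 = 1.57989 ≈ 1.5799 bits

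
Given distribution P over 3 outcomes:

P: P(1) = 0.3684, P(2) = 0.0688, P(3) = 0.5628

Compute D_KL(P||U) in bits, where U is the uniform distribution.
0.3218 bits

U(i) = 1/3 for all i

D_KL(P||U) = Σ P(x) log₂(P(x) / (1/3))
           = Σ P(x) log₂(P(x)) + log₂(3)
           = log₂(3) - H(P)

H(P) = -Σ P(x) log₂(P(x)):
  -P(1)·log₂(P(1)) = -(0.3684)·log₂(0.3684) = 0.53074
  -P(2)·log₂(P(2)) = -(0.0688)·log₂(0.0688) = 0.26567
  -P(3)·log₂(P(3)) = -(0.5628)·log₂(0.5628) = 0.46673
H(P) = 0.53074 + 0.26567 + 0.46673 = 1.26314 bits

log₂(3) = 1.58496 bits

D_KL(P||U) = 1.58496 - 1.26314 = 0.32182 ≈ 0.3218 bits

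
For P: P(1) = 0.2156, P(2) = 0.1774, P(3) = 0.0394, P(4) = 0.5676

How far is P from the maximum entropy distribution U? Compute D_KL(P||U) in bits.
0.4326 bits

U(i) = 1/4 for all i

D_KL(P||U) = Σ P(x) log₂(P(x) / (1/4))
           = Σ P(x) log₂(P(x)) + log₂(4)
           = log₂(4) - H(P)

H(P) = -Σ P(x) log₂(P(x)):
  -P(1)·log₂(P(1)) = -(0.2156)·log₂(0.2156) = 0.47725
  -P(2)·log₂(P(2)) = -(0.1774)·log₂(0.1774) = 0.44260
  -P(3)·log₂(P(3)) = -(0.0394)·log₂(0.0394) = 0.18383
  -P(4)·log₂(P(4)) = -(0.5676)·log₂(0.5676) = 0.46376
H(P) = 0.47725 + 0.44260 + 0.18383 + 0.46376 = 1.56744 bits

log₂(4) = 2.00000 bits

D_KL(P||U) = 2.00000 - 1.56744 = 0.43256 ≈ 0.4326 bits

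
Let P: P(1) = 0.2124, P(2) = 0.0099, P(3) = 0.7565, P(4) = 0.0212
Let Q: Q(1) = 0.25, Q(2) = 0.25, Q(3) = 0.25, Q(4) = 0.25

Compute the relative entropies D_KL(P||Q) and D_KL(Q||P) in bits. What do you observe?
D_KL(P||Q) = 1.0369 bits, D_KL(Q||P) = 1.7140 bits. The two directions give different values (D_KL(Q||P) exceeds D_KL(P||Q) by 0.6771 bits): KL divergence is asymmetric.

D_KL(P||Q) = Σ P(x) log₂(P(x)/Q(x))

Computing term by term:
  P(1)·log₂(P(1)/Q(1)) = 0.2124·log₂(0.2124/0.25) = -0.04994
  P(2)·log₂(P(2)/Q(2)) = 0.0099·log₂(0.0099/0.25) = -0.04612
  P(3)·log₂(P(3)/Q(3)) = 0.7565·log₂(0.7565/0.25) = 1.20844
  P(4)·log₂(P(4)/Q(4)) = 0.0212·log₂(0.0212/0.25) = -0.07547

D_KL(P||Q) = -0.04994 - 0.04612 + 1.20844 - 0.07547 = 1.03691 ≈ 1.0369 bits

D_KL(Q||P) = Σ Q(x) log₂(Q(x)/P(x))

Computing term by term:
  Q(1)·log₂(Q(1)/P(1)) = 0.25·log₂(0.25/0.2124) = 0.05879
  Q(2)·log₂(Q(2)/P(2)) = 0.25·log₂(0.25/0.0099) = 1.16459
  Q(3)·log₂(Q(3)/P(3)) = 0.25·log₂(0.25/0.7565) = -0.39935
  Q(4)·log₂(Q(4)/P(4)) = 0.25·log₂(0.25/0.0212) = 0.88995

D_KL(Q||P) = 0.05879 + 1.16459 - 0.39935 + 0.88995 = 1.71398 ≈ 1.7140 bits

These are NOT equal (difference: 0.6771 bits). KL divergence is asymmetric: D_KL(P||Q) ≠ D_KL(Q||P) in general.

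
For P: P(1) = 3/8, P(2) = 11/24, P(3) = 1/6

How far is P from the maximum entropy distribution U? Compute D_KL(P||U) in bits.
0.1076 bits

U(i) = 1/3 for all i

D_KL(P||U) = Σ P(x) log₂(P(x) / (1/3))
           = Σ P(x) log₂(P(x)) + log₂(3)
           = log₂(3) - H(P)

H(P) = -Σ P(x) log₂(P(x)):
  -P(1)·log₂(P(1)) = -(3/8)·log₂(3/8) = 0.53064
  -P(2)·log₂(P(2)) = -(11/24)·log₂(11/24) = 0.51587
  -P(3)·log₂(P(3)) = -(1/6)·log₂(1/6) = 0.43083
H(P) = 0.53064 + 0.51587 + 0.43083 = 1.47734 bits

log₂(3) = 1.58496 bits

D_KL(P||U) = 1.58496 - 1.47734 = 0.10762 ≈ 0.1076 bits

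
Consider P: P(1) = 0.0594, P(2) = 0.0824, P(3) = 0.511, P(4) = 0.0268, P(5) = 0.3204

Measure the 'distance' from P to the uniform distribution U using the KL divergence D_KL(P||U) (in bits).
0.6222 bits

U(i) = 1/5 for all i

D_KL(P||U) = Σ P(x) log₂(P(x) / (1/5))
           = Σ P(x) log₂(P(x)) + log₂(5)
           = log₂(5) - H(P)

H(P) = -Σ P(x) log₂(P(x)):
  -P(1)·log₂(P(1)) = -(0.0594)·log₂(0.0594) = 0.24196
  -P(2)·log₂(P(2)) = -(0.0824)·log₂(0.0824) = 0.29674
  -P(3)·log₂(P(3)) = -(0.511)·log₂(0.511) = 0.49496
  -P(4)·log₂(P(4)) = -(0.0268)·log₂(0.0268) = 0.13994
  -P(5)·log₂(P(5)) = -(0.3204)·log₂(0.3204) = 0.52611
H(P) = 0.24196 + 0.29674 + 0.49496 + 0.13994 + 0.52611 = 1.69971 bits

log₂(5) = 2.32193 bits

D_KL(P||U) = 2.32193 - 1.69971 = 0.62222 ≈ 0.6222 bits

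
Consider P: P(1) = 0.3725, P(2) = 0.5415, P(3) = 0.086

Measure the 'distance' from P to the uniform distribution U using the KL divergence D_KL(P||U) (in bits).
0.2707 bits

U(i) = 1/3 for all i

D_KL(P||U) = Σ P(x) log₂(P(x) / (1/3))
           = Σ P(x) log₂(P(x)) + log₂(3)
           = log₂(3) - H(P)

H(P) = -Σ P(x) log₂(P(x)):
  -P(1)·log₂(P(1)) = -(0.3725)·log₂(0.3725) = 0.53070
  -P(2)·log₂(P(2)) = -(0.5415)·log₂(0.5415) = 0.47921
  -P(3)·log₂(P(3)) = -(0.086)·log₂(0.086) = 0.30440
H(P) = 0.53070 + 0.47921 + 0.30440 = 1.31431 bits

log₂(3) = 1.58496 bits

D_KL(P||U) = 1.58496 - 1.31431 = 0.27065 ≈ 0.2707 bits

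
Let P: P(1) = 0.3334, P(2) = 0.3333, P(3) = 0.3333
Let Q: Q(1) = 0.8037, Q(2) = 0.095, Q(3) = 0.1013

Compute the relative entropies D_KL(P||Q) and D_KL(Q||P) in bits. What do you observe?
D_KL(P||Q) = 0.7530 bits, D_KL(Q||P) = 0.6741 bits. The two directions give different values (D_KL(P||Q) exceeds D_KL(Q||P) by 0.0789 bits): KL divergence is asymmetric.

D_KL(P||Q) = Σ P(x) log₂(P(x)/Q(x))

Computing term by term:
  P(1)·log₂(P(1)/Q(1)) = 0.3334·log₂(0.3334/0.8037) = -0.42322
  P(2)·log₂(P(2)/Q(2)) = 0.3333·log₂(0.3333/0.095) = 0.60355
  P(3)·log₂(P(3)/Q(3)) = 0.3333·log₂(0.3333/0.1013) = 0.57267

D_KL(P||Q) = -0.42322 + 0.60355 + 0.57267 = 0.75300 ≈ 0.7530 bits

D_KL(Q||P) = Σ Q(x) log₂(Q(x)/P(x))

Computing term by term:
  Q(1)·log₂(Q(1)/P(1)) = 0.8037·log₂(0.8037/0.3334) = 1.02022
  Q(2)·log₂(Q(2)/P(2)) = 0.095·log₂(0.095/0.3333) = -0.17203
  Q(3)·log₂(Q(3)/P(3)) = 0.1013·log₂(0.1013/0.3333) = -0.17405

D_KL(Q||P) = 1.02022 - 0.17203 - 0.17405 = 0.67414 ≈ 0.6741 bits

These are NOT equal (difference: 0.0789 bits). KL divergence is asymmetric: D_KL(P||Q) ≠ D_KL(Q||P) in general.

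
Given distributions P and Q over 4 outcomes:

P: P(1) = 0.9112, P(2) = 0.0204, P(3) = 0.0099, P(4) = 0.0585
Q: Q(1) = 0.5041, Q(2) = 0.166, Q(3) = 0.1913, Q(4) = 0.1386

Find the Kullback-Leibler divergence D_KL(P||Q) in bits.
0.6014 bits

D_KL(P||Q) = Σ P(x) log₂(P(x)/Q(x))

Computing term by term:
  P(1)·log₂(P(1)/Q(1)) = 0.9112·log₂(0.9112/0.5041) = 0.77822
  P(2)·log₂(P(2)/Q(2)) = 0.0204·log₂(0.0204/0.166) = -0.06170
  P(3)·log₂(P(3)/Q(3)) = 0.0099·log₂(0.0099/0.1913) = -0.04230
  P(4)·log₂(P(4)/Q(4)) = 0.0585·log₂(0.0585/0.1386) = -0.07280

D_KL(P||Q) = 0.77822 - 0.06170 - 0.04230 - 0.07280 = 0.60142 ≈ 0.6014 bits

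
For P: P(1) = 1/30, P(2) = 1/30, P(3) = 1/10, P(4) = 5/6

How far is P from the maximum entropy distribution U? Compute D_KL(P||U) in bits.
1.1215 bits

U(i) = 1/4 for all i

D_KL(P||U) = Σ P(x) log₂(P(x) / (1/4))
           = Σ P(x) log₂(P(x)) + log₂(4)
           = log₂(4) - H(P)

H(P) = -Σ P(x) log₂(P(x)):
  -P(1)·log₂(P(1)) = -(1/30)·log₂(1/30) = 0.16356
  -P(2)·log₂(P(2)) = -(1/30)·log₂(1/30) = 0.16356
  -P(3)·log₂(P(3)) = -(1/10)·log₂(1/10) = 0.33219
  -P(4)·log₂(P(4)) = -(5/6)·log₂(5/6) = 0.21920
H(P) = 0.16356 + 0.16356 + 0.33219 + 0.21920 = 0.87851 bits

log₂(4) = 2.00000 bits

D_KL(P||U) = 2.00000 - 0.87851 = 1.12149 ≈ 1.1215 bits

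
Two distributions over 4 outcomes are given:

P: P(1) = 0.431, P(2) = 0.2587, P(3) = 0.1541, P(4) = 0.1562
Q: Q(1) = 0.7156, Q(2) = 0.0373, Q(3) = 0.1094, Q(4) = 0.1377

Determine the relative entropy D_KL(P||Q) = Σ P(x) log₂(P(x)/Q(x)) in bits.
0.5121 bits

D_KL(P||Q) = Σ P(x) log₂(P(x)/Q(x))

Computing term by term:
  P(1)·log₂(P(1)/Q(1)) = 0.431·log₂(0.431/0.7156) = -0.31526
  P(2)·log₂(P(2)/Q(2)) = 0.2587·log₂(0.2587/0.0373) = 0.72282
  P(3)·log₂(P(3)/Q(3)) = 0.1541·log₂(0.1541/0.1094) = 0.07616
  P(4)·log₂(P(4)/Q(4)) = 0.1562·log₂(0.1562/0.1377) = 0.02841

D_KL(P||Q) = -0.31526 + 0.72282 + 0.07616 + 0.02841 = 0.51213 ≈ 0.5121 bits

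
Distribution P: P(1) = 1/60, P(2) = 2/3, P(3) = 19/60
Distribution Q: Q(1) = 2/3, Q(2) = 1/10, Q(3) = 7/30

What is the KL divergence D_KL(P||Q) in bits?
1.8755 bits

D_KL(P||Q) = Σ P(x) log₂(P(x)/Q(x))

Computing term by term:
  P(1)·log₂(P(1)/Q(1)) = (1/60)·log₂((1/60)/(2/3)) = -0.08870
  P(2)·log₂(P(2)/Q(2)) = (2/3)·log₂((2/3)/(1/10)) = 1.82464
  P(3)·log₂(P(3)/Q(3)) = (19/60)·log₂((19/60)/(7/30)) = 0.13951

D_KL(P||Q) = -0.08870 + 1.82464 + 0.13951 = 1.87545 ≈ 1.8755 bits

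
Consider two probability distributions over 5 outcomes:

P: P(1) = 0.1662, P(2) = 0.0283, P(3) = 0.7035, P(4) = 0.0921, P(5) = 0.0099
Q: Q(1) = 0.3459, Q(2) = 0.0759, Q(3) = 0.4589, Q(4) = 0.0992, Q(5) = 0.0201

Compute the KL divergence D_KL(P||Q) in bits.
0.1976 bits

D_KL(P||Q) = Σ P(x) log₂(P(x)/Q(x))

Computing term by term:
  P(1)·log₂(P(1)/Q(1)) = 0.1662·log₂(0.1662/0.3459) = -0.17575
  P(2)·log₂(P(2)/Q(2)) = 0.0283·log₂(0.0283/0.0759) = -0.04028
  P(3)·log₂(P(3)/Q(3)) = 0.7035·log₂(0.7035/0.4589) = 0.43362
  P(4)·log₂(P(4)/Q(4)) = 0.0921·log₂(0.0921/0.0992) = -0.00987
  P(5)·log₂(P(5)/Q(5)) = 0.0099·log₂(0.0099/0.0201) = -0.01011

D_KL(P||Q) = -0.17575 - 0.04028 + 0.43362 - 0.00987 - 0.01011 = 0.19761 ≈ 0.1976 bits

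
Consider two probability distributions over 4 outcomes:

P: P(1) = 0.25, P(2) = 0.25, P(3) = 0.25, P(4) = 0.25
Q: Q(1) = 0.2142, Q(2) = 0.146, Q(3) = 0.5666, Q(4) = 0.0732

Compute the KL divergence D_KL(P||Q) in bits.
0.3976 bits

D_KL(P||Q) = Σ P(x) log₂(P(x)/Q(x))

Computing term by term:
  P(1)·log₂(P(1)/Q(1)) = 0.25·log₂(0.25/0.2142) = 0.05574
  P(2)·log₂(P(2)/Q(2)) = 0.25·log₂(0.25/0.146) = 0.19399
  P(3)·log₂(P(3)/Q(3)) = 0.25·log₂(0.25/0.5666) = -0.29510
  P(4)·log₂(P(4)/Q(4)) = 0.25·log₂(0.25/0.0732) = 0.44300

D_KL(P||Q) = 0.05574 + 0.19399 - 0.29510 + 0.44300 = 0.39763 ≈ 0.3976 bits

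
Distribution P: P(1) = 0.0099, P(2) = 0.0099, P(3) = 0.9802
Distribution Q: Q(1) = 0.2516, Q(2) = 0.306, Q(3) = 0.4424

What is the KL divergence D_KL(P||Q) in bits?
1.0298 bits

D_KL(P||Q) = Σ P(x) log₂(P(x)/Q(x))

Computing term by term:
  P(1)·log₂(P(1)/Q(1)) = 0.0099·log₂(0.0099/0.2516) = -0.04621
  P(2)·log₂(P(2)/Q(2)) = 0.0099·log₂(0.0099/0.306) = -0.04900
  P(3)·log₂(P(3)/Q(3)) = 0.9802·log₂(0.9802/0.4424) = 1.12500

D_KL(P||Q) = -0.04621 - 0.04900 + 1.12500 = 1.02979 ≈ 1.0298 bits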